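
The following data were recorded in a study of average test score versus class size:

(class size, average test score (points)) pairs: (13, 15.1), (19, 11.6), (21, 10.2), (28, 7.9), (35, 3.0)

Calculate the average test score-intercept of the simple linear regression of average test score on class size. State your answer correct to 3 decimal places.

n = 5, Σx = 116, Σy = 47.8, Σxy = 957.1, Σx² = 2980
Sxx = Σx² − (Σx)²/n = 2980 − 2691.2 = 288.8
Sxy = Σxy − (Σx)(Σy)/n = 957.1 − 1108.96 = -151.86
b = Sxy/Sxx = -151.86/288.8 = -0.525831
a = ȳ − b·x̄ = 9.56 − (-0.525831)·23.2 = 21.759280

21.759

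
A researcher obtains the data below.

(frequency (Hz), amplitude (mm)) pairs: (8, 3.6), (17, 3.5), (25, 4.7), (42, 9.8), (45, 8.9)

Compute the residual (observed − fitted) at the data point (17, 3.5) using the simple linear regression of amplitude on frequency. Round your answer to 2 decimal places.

n = 5, Σx = 137, Σy = 30.5, Σxy = 1017.9, Σx² = 4767
Sxx = Σx² − (Σx)²/n = 4767 − 3753.8 = 1013.2
Sxy = Σxy − (Σx)(Σy)/n = 1017.9 − 835.7 = 182.2
b = Sxy/Sxx = 182.2/1013.2 = 0.179826
a = ȳ − b·x̄ = 6.1 − 0.179826·27.4 = 1.172760
ŷ(17) = 1.172760 + 0.179826·17 = 4.229807
residual = y − ŷ = 3.5 − 4.229807 = -0.729807

-0.73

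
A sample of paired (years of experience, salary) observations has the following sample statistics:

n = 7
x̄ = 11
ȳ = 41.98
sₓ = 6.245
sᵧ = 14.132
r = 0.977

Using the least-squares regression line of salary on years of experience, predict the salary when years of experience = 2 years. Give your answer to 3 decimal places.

b = r · sᵧ/sₓ = 0.977 · 14.132/6.245 = 2.210883
a = ȳ − b·x̄ = 41.98 − 2.210883·11 = 17.660288
ŷ(2) = a + b·2 = 17.660288 + 2.210883·2 = 22.082053

22.082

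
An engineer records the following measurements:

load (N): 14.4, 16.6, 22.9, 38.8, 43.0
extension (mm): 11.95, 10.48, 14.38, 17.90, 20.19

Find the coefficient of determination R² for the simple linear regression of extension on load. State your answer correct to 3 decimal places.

0.948

n = 5, Σx = 135.7, Σy = 74.9, Σxy = 2238.04, Σx² = 4361.77, Σy² = 1187.4634
Sxx = Σx² − (Σx)²/n = 4361.77 − 3682.898 = 678.872
Sxy = Σxy − (Σx)(Σy)/n = 2238.04 − 2032.786 = 205.254
Syy = Σy² − (Σy)²/n = 1187.4634 − 1122.002 = 65.4614
R² = Sxy²/(Sxx·Syy) = (205.254)²/(678.872·65.4614) = 0.948004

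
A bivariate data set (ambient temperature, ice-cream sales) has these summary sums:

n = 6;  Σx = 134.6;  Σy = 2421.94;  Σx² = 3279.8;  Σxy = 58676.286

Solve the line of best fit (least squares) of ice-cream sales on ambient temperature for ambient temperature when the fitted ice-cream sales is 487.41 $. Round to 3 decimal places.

27.451

Sxx = Σx² − (Σx)²/n = 3279.8 − 3019.526667 = 260.273333
Sxy = Σxy − (Σx)(Σy)/n = 58676.286 − 54332.187333 = 4344.098667
b = Sxy/Sxx = 4344.098667/260.273333 = 16.690525
a = ȳ − b·x̄ = 403.656667 − 16.690525·22.433333 = 29.232548
Set a + b·x = 487.41: x = (487.41 − 29.232548) / 16.690525 = 27.451350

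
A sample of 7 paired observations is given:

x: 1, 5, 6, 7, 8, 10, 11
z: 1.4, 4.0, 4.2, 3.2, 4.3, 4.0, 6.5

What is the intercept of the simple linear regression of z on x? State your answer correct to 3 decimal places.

n = 7, Σx = 48, Σy = 27.6, Σxy = 214.9, Σx² = 396
Sxx = Σx² − (Σx)²/n = 396 − 329.142857 = 66.857143
Sxy = Σxy − (Σx)(Σy)/n = 214.9 − 189.257143 = 25.642857
b = Sxy/Sxx = 25.642857/66.857143 = 0.383547
a = ȳ − b·x̄ = 3.942857 − 0.383547·6.857143 = 1.312821

1.313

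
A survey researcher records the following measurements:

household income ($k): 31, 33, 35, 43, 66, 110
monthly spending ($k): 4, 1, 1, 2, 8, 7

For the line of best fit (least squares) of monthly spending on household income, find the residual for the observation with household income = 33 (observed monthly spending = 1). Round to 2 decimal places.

n = 6, Σx = 318, Σy = 23, Σxy = 1576, Σx² = 21580
Sxx = Σx² − (Σx)²/n = 21580 − 16854 = 4726
Sxy = Σxy − (Σx)(Σy)/n = 1576 − 1219 = 357
b = Sxy/Sxx = 357/4726 = 0.075540
a = ȳ − b·x̄ = 3.833333 − 0.075540·53 = -0.170264
ŷ(33) = -0.170264 + 0.075540·33 = 2.322542
residual = y − ŷ = 1 − 2.322542 = -1.322542

-1.32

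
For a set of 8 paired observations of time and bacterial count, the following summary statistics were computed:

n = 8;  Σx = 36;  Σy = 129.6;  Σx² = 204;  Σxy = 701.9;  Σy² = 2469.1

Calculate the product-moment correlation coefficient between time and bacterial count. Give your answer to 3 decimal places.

Sxx = Σx² − (Σx)²/n = 204 − 162 = 42
Sxy = Σxy − (Σx)(Σy)/n = 701.9 − 583.2 = 118.7
Syy = Σy² − (Σy)²/n = 2469.1 − 2099.52 = 369.58
r = Sxy/√(Sxx·Syy) = 118.7/√(15522.36) = 118.7/124.588764 = 0.952734

0.953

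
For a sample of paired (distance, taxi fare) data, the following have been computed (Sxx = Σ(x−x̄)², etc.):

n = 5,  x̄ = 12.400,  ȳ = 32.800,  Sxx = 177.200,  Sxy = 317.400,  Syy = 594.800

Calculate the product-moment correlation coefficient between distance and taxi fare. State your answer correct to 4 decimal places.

r = Sxy/√(Sxx·Syy) = 317.4/√(105398.56) = 317.4/324.651444 = 0.977664

0.9777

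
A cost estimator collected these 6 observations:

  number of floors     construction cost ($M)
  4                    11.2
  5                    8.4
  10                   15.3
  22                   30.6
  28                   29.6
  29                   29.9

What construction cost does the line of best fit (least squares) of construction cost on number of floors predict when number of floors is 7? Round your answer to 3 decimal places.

12.680

n = 6, Σx = 98, Σy = 125, Σxy = 2608.9, Σx² = 2250
Sxx = Σx² − (Σx)²/n = 2250 − 1600.666667 = 649.333333
Sxy = Σxy − (Σx)(Σy)/n = 2608.9 − 2041.666667 = 567.233333
b = Sxy/Sxx = 567.233333/649.333333 = 0.873563
a = ȳ − b·x̄ = 20.833333 − 0.873563·16.333333 = 6.565144
ŷ(7) = a + b·7 = 6.565144 + 0.873563·7 = 12.680082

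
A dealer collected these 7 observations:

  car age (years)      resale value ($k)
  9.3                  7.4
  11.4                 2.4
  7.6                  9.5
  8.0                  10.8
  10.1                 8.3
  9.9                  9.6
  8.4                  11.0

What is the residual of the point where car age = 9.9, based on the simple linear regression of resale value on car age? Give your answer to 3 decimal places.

n = 7, Σx = 64.7, Σy = 59, Σxy = 526.05, Σx² = 608.79
Sxx = Σx² − (Σx)²/n = 608.79 − 598.012857 = 10.777143
Sxy = Σxy − (Σx)(Σy)/n = 526.05 − 545.328571 = -19.278571
b = Sxy/Sxx = -19.278571/10.777143 = -1.788839
a = ȳ − b·x̄ = 8.428571 − (-1.788839)·9.242857 = 24.962553
ŷ(9.9) = 24.962553 + (-1.788839)·9.9 = 7.253049
residual = y − ŷ = 9.6 − 7.253049 = 2.346951

2.347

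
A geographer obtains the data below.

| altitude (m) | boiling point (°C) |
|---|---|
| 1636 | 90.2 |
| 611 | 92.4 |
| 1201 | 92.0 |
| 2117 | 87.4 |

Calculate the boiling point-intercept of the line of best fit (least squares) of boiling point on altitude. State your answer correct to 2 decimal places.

95.12

n = 4, Σx = 5565, Σy = 362, Σxy = 499541.4, Σx² = 8973907
Sxx = Σx² − (Σx)²/n = 8973907 − 7742306.25 = 1231600.75
Sxy = Σxy − (Σx)(Σy)/n = 499541.4 − 503632.5 = -4091.1
b = Sxy/Sxx = -4091.1/1231600.75 = -0.003322
a = ȳ − b·x̄ = 90.5 − (-0.003322)·1391.25 = 95.121419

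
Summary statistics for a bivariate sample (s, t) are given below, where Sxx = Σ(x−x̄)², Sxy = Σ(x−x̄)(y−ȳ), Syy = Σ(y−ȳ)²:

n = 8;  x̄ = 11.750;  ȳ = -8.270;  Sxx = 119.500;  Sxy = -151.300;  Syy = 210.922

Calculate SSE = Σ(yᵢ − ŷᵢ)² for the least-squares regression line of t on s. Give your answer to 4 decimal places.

b = Sxy/Sxx = -151.3/119.5 = -1.266109
SSE = Syy − b·Sxy = 210.922 − (-1.266109)·(-151.3) = 19.359741

19.3597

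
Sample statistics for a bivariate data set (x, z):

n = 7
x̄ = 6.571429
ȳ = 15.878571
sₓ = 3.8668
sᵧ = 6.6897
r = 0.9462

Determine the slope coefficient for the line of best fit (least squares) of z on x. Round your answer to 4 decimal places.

1.6370

b = r · sᵧ/sₓ = 0.9462 · 6.6897/3.8668 = 1.636959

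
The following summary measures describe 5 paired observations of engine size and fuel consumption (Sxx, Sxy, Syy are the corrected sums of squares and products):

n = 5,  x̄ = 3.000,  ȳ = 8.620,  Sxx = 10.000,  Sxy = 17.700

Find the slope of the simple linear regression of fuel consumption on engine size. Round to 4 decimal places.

1.7700

b = Sxy/Sxx = 17.7/10 = 1.77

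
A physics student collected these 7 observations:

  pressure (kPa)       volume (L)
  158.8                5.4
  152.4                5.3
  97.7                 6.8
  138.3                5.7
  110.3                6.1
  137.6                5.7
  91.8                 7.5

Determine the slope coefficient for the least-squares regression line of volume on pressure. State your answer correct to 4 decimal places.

n = 7, Σx = 886.9, Σy = 42.5, Σxy = 5263.56, Σx² = 116642.47
Sxx = Σx² − (Σx)²/n = 116642.47 − 112370.23 = 4272.24
Sxy = Σxy − (Σx)(Σy)/n = 5263.56 − 5384.75 = -121.19
b = Sxy/Sxx = -121.19/4272.24 = -0.028367

-0.0284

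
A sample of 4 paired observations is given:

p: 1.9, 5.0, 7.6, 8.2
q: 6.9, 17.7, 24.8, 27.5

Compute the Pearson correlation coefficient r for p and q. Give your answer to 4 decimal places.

n = 4, Σx = 22.7, Σy = 76.9, Σxy = 515.59, Σx² = 153.61, Σy² = 1732.19
Sxx = Σx² − (Σx)²/n = 153.61 − 128.8225 = 24.7875
Sxy = Σxy − (Σx)(Σy)/n = 515.59 − 436.4075 = 79.1825
Syy = Σy² − (Σy)²/n = 1732.19 − 1478.4025 = 253.7875
r = Sxy/√(Sxx·Syy) = 79.1825/√(6290.757656) = 79.1825/79.314297 = 0.998338

0.9983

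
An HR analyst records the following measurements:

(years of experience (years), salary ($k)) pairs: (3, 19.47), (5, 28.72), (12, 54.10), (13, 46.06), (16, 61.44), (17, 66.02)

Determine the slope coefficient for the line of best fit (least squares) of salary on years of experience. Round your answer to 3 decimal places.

3.141

n = 6, Σx = 66, Σy = 275.81, Σxy = 3555.37, Σx² = 892
Sxx = Σx² − (Σx)²/n = 892 − 726 = 166
Sxy = Σxy − (Σx)(Σy)/n = 3555.37 − 3033.91 = 521.46
b = Sxy/Sxx = 521.46/166 = 3.141325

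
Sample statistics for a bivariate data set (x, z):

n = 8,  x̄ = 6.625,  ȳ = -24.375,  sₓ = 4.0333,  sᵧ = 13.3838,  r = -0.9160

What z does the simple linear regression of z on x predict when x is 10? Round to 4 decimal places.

b = r · sᵧ/sₓ = -0.916 · 13.3838/4.0333 = -3.039586
a = ȳ − b·x̄ = -24.375 − (-3.039586)·6.625 = -4.237745
ŷ(10) = a + b·10 = -4.237745 + (-3.039586)·10 = -34.633602

-34.6336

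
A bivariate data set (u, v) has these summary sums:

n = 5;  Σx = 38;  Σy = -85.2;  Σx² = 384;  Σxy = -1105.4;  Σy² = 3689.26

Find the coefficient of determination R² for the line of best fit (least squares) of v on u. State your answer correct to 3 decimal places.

Sxx = Σx² − (Σx)²/n = 384 − 288.8 = 95.2
Sxy = Σxy − (Σx)(Σy)/n = -1105.4 − (-647.52) = -457.88
Syy = Σy² − (Σy)²/n = 3689.26 − 1451.808 = 2237.452
R² = Sxy²/(Sxx·Syy) = (-457.88)²/(95.2·2237.452) = 0.984266

0.984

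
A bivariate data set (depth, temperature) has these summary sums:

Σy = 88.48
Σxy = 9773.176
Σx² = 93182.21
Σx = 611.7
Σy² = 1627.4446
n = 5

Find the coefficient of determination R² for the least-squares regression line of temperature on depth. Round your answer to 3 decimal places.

0.977

Sxx = Σx² − (Σx)²/n = 93182.21 − 74835.378 = 18346.832
Sxy = Σxy − (Σx)(Σy)/n = 9773.176 − 10824.6432 = -1051.4672
Syy = Σy² − (Σy)²/n = 1627.4446 − 1565.74208 = 61.70252
R² = Sxy²/(Sxx·Syy) = (-1051.4672)²/(18346.832·61.70252) = 0.976624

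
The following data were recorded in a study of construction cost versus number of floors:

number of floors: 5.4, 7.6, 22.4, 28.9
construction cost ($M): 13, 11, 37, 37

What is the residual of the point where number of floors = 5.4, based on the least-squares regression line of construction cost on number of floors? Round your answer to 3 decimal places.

1.535

n = 4, Σx = 64.3, Σy = 98, Σxy = 2051.9, Σx² = 1423.89
Sxx = Σx² − (Σx)²/n = 1423.89 − 1033.6225 = 390.2675
Sxy = Σxy − (Σx)(Σy)/n = 2051.9 − 1575.35 = 476.55
b = Sxy/Sxx = 476.55/390.2675 = 1.221086
a = ȳ − b·x̄ = 24.5 − 1.221086·16.075 = 4.871050
ŷ(5.4) = 4.871050 + 1.221086·5.4 = 11.464912
residual = y − ŷ = 13 − 11.464912 = 1.535088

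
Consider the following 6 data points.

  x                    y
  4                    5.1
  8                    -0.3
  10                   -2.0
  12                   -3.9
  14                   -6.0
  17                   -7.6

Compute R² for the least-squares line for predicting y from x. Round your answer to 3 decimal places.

0.977

n = 6, Σx = 65, Σy = -14.7, Σxy = -262, Σx² = 809, Σy² = 139.07
Sxx = Σx² − (Σx)²/n = 809 − 704.166667 = 104.833333
Sxy = Σxy − (Σx)(Σy)/n = -262 − (-159.25) = -102.75
Syy = Σy² − (Σy)²/n = 139.07 − 36.015 = 103.055
R² = Sxy²/(Sxx·Syy) = (-102.75)²/(104.833333·103.055) = 0.977226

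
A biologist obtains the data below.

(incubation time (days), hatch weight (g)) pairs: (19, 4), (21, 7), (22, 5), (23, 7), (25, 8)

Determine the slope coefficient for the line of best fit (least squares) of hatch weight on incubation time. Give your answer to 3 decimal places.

0.600

n = 5, Σx = 110, Σy = 31, Σxy = 694, Σx² = 2440
Sxx = Σx² − (Σx)²/n = 2440 − 2420 = 20
Sxy = Σxy − (Σx)(Σy)/n = 694 − 682 = 12
b = Sxy/Sxx = 12/20 = 0.6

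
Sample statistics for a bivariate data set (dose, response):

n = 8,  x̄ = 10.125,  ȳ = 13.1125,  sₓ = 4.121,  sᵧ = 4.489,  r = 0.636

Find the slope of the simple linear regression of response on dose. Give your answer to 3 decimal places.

0.693

b = r · sᵧ/sₓ = 0.636 · 4.489/4.121 = 0.692794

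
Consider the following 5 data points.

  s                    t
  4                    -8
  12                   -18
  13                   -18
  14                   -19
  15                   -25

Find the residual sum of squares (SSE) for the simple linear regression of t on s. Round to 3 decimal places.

13.904

n = 5, Σx = 58, Σy = -88, Σxy = -1123, Σx² = 750, Σy² = 1698
Sxx = Σx² − (Σx)²/n = 750 − 672.8 = 77.2
Sxy = Σxy − (Σx)(Σy)/n = -1123 − (-1020.8) = -102.2
Syy = Σy² − (Σy)²/n = 1698 − 1548.8 = 149.2
b = Sxy/Sxx = -102.2/77.2 = -1.323834
SSE = Syy − b·Sxy = 149.2 − (-1.323834)·(-102.2) = 13.904145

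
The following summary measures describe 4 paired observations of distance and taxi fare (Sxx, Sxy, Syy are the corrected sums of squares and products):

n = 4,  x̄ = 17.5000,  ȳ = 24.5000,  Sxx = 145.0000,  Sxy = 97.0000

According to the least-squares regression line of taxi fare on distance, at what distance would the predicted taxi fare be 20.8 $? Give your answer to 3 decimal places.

11.969

b = Sxy/Sxx = 97/145 = 0.668966
a = ȳ − b·x̄ = 24.5 − 0.668966·17.5 = 12.793103
Set a + b·x = 20.8: x = (20.8 − 12.793103) / 0.668966 = 11.969072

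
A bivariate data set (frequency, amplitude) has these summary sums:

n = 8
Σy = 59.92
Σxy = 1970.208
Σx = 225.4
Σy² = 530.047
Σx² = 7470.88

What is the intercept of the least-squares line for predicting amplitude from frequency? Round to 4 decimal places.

0.3984

Sxx = Σx² − (Σx)²/n = 7470.88 − 6350.645 = 1120.235
Sxy = Σxy − (Σx)(Σy)/n = 1970.208 − 1688.246 = 281.962
b = Sxy/Sxx = 281.962/1120.235 = 0.251699
a = ȳ − b·x̄ = 7.49 − 0.251699·28.175 = 0.398381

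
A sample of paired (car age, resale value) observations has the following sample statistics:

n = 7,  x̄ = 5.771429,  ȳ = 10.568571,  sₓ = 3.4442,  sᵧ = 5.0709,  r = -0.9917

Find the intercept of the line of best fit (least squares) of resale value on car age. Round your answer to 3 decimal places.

b = r · sᵧ/sₓ = -0.9917 · 5.0709/3.4442 = -1.460081
a = ȳ − b·x̄ = 10.568571 − (-1.460081)·5.771429 = 18.995326

18.995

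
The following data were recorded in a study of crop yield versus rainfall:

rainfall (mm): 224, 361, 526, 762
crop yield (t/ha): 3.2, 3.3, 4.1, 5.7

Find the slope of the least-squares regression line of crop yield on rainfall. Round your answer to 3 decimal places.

0.005

n = 4, Σx = 1873, Σy = 16.3, Σxy = 8408.1, Σx² = 1037817
Sxx = Σx² − (Σx)²/n = 1037817 − 877032.25 = 160784.75
Sxy = Σxy − (Σx)(Σy)/n = 8408.1 − 7632.475 = 775.625
b = Sxy/Sxx = 775.625/160784.75 = 0.004824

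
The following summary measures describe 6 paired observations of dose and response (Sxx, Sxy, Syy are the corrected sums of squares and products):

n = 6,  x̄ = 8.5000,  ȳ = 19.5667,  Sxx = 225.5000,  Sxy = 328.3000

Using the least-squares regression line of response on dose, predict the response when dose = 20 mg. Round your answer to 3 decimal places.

b = Sxy/Sxx = 328.3/225.5 = 1.455876
a = ȳ − b·x̄ = 19.5667 − 1.455876·8.5 = 7.191755
ŷ(20) = a + b·20 = 7.191755 + 1.455876·20 = 36.309272

36.309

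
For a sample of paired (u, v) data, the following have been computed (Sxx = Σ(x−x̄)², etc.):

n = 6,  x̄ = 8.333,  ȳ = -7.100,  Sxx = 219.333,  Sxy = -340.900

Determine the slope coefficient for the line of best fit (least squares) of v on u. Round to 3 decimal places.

-1.554

b = Sxy/Sxx = -340.9/219.333 = -1.554258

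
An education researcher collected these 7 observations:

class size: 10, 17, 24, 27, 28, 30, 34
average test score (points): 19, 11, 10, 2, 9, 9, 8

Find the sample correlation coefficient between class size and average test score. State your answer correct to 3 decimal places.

-0.752

n = 7, Σx = 170, Σy = 68, Σxy = 1465, Σx² = 4534, Σy² = 812
Sxx = Σx² − (Σx)²/n = 4534 − 4128.571429 = 405.428571
Sxy = Σxy − (Σx)(Σy)/n = 1465 − 1651.428571 = -186.428571
Syy = Σy² − (Σy)²/n = 812 − 660.571429 = 151.428571
r = Sxy/√(Sxx·Syy) = -186.428571/√(61393.469388) = -186.428571/247.777056 = -0.752404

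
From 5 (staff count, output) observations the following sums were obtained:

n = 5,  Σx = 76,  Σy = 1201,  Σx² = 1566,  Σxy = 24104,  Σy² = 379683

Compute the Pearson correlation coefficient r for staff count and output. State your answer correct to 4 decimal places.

0.9555

Sxx = Σx² − (Σx)²/n = 1566 − 1155.2 = 410.8
Sxy = Σxy − (Σx)(Σy)/n = 24104 − 18255.2 = 5848.8
Syy = Σy² − (Σy)²/n = 379683 − 288480.2 = 91202.8
r = Sxy/√(Sxx·Syy) = 5848.8/√(37466110.24) = 5848.8/6120.956644 = 0.955537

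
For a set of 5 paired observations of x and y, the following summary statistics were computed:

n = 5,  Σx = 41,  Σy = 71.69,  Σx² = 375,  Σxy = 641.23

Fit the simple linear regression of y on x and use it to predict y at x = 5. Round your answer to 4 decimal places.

Sxx = Σx² − (Σx)²/n = 375 − 336.2 = 38.8
Sxy = Σxy − (Σx)(Σy)/n = 641.23 − 587.858 = 53.372
b = Sxy/Sxx = 53.372/38.8 = 1.375567
a = ȳ − b·x̄ = 14.338 − 1.375567·8.2 = 3.058351
ŷ(5) = a + b·5 = 3.058351 + 1.375567·5 = 9.936186

9.9362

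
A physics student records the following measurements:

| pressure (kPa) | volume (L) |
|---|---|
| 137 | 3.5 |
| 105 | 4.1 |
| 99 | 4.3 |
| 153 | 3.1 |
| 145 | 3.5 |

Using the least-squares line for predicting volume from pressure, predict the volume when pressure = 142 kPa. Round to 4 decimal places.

3.4190

n = 5, Σx = 639, Σy = 18.5, Σxy = 2317.5, Σx² = 84029
Sxx = Σx² − (Σx)²/n = 84029 − 81664.2 = 2364.8
Sxy = Σxy − (Σx)(Σy)/n = 2317.5 − 2364.3 = -46.8
b = Sxy/Sxx = -46.8/2364.8 = -0.019790
a = ȳ − b·x̄ = 3.7 − (-0.019790)·127.8 = 6.229195
ŷ(142) = a + b·142 = 6.229195 + (-0.019790)·142 = 3.418978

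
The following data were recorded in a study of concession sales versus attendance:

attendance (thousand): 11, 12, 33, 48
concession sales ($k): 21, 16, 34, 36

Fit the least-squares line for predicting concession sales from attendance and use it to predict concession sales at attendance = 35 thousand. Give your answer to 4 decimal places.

31.3821

n = 4, Σx = 104, Σy = 107, Σxy = 3273, Σx² = 3658
Sxx = Σx² − (Σx)²/n = 3658 − 2704 = 954
Sxy = Σxy − (Σx)(Σy)/n = 3273 − 2782 = 491
b = Sxy/Sxx = 491/954 = 0.514675
a = ȳ − b·x̄ = 26.75 − 0.514675·26 = 13.368449
ŷ(35) = a + b·35 = 13.368449 + 0.514675·35 = 31.382075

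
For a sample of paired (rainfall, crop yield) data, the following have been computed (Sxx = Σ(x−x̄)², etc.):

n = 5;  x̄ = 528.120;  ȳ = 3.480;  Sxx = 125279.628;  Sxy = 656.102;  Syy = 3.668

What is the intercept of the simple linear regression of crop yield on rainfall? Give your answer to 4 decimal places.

b = Sxy/Sxx = 656.102/125279.628 = 0.005237
a = ȳ − b·x̄ = 3.48 − 0.005237·528.12 = 0.714182

0.7142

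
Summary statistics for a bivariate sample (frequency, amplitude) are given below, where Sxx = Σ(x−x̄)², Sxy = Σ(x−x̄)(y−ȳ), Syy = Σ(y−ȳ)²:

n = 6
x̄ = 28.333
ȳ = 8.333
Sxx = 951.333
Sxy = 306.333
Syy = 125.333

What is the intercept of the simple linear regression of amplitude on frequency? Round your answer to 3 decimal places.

b = Sxy/Sxx = 306.333/951.333 = 0.322004
a = ȳ − b·x̄ = 8.333 − 0.322004·28.333 = -0.790338

-0.790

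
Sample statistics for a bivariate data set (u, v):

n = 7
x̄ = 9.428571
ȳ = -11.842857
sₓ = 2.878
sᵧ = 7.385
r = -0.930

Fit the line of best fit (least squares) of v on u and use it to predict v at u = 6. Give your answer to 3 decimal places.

b = r · sᵧ/sₓ = -0.93 · 7.385/2.878 = -2.386397
a = ȳ − b·x̄ = -11.842857 − (-2.386397)·9.428571 = 10.657455
ŷ(6) = a + b·6 = 10.657455 + (-2.386397)·6 = -3.660926

-3.661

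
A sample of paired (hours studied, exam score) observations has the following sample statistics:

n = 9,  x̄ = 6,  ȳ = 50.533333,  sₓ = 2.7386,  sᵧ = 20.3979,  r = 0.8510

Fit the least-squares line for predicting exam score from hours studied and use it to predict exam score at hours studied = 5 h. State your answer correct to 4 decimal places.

b = r · sᵧ/sₓ = 0.851 · 20.3979/2.7386 = 6.338499
a = ȳ − b·x̄ = 50.533333 − 6.338499·6 = 12.502340
ŷ(5) = a + b·5 = 12.502340 + 6.338499·5 = 44.194834

44.1948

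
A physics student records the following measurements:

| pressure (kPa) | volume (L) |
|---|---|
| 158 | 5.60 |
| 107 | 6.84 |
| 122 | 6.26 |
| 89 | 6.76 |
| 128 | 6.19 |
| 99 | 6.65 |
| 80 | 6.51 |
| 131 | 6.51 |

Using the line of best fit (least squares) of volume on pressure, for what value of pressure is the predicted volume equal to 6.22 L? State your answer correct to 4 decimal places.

n = 8, Σx = 914, Σy = 51.32, Σxy = 5806.32, Σx² = 108964
Sxx = Σx² − (Σx)²/n = 108964 − 104424.5 = 4539.5
Sxy = Σxy − (Σx)(Σy)/n = 5806.32 − 5863.31 = -56.99
b = Sxy/Sxx = -56.99/4539.5 = -0.012554
a = ȳ − b·x̄ = 6.415 − (-0.012554)·114.25 = 7.849323
Set a + b·x = 6.22: x = (6.22 − 7.849323) / (-0.012554) = 129.782593

129.7826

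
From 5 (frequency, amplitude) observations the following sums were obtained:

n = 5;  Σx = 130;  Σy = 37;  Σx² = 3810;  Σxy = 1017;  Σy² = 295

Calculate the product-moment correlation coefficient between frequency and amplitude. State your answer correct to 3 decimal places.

0.576

Sxx = Σx² − (Σx)²/n = 3810 − 3380 = 430
Sxy = Σxy − (Σx)(Σy)/n = 1017 − 962 = 55
Syy = Σy² − (Σy)²/n = 295 − 273.8 = 21.2
r = Sxy/√(Sxx·Syy) = 55/√(9116) = 55/95.477746 = 0.576050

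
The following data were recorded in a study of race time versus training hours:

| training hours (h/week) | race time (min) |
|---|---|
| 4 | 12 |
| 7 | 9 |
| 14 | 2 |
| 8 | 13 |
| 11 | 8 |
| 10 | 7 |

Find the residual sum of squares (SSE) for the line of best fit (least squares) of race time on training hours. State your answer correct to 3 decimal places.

21.433

n = 6, Σx = 54, Σy = 51, Σxy = 401, Σx² = 546, Σy² = 511
Sxx = Σx² − (Σx)²/n = 546 − 486 = 60
Sxy = Σxy − (Σx)(Σy)/n = 401 − 459 = -58
Syy = Σy² − (Σy)²/n = 511 − 433.5 = 77.5
b = Sxy/Sxx = -58/60 = -0.966667
SSE = Syy − b·Sxy = 77.5 − (-0.966667)·(-58) = 21.433333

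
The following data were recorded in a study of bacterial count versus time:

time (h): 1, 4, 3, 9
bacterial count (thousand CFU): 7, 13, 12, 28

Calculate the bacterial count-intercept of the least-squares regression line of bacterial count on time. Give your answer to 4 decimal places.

n = 4, Σx = 17, Σy = 60, Σxy = 347, Σx² = 107
Sxx = Σx² − (Σx)²/n = 107 − 72.25 = 34.75
Sxy = Σxy − (Σx)(Σy)/n = 347 − 255 = 92
b = Sxy/Sxx = 92/34.75 = 2.647482
a = ȳ − b·x̄ = 15 − 2.647482·4.25 = 3.748201

3.7482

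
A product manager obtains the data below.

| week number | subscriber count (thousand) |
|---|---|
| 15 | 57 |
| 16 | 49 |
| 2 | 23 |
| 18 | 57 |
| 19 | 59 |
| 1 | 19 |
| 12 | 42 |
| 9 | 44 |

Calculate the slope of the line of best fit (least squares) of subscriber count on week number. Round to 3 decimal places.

n = 8, Σx = 92, Σy = 350, Σxy = 4751, Σx² = 1396
Sxx = Σx² − (Σx)²/n = 1396 − 1058 = 338
Sxy = Σxy − (Σx)(Σy)/n = 4751 − 4025 = 726
b = Sxy/Sxx = 726/338 = 2.147929

2.148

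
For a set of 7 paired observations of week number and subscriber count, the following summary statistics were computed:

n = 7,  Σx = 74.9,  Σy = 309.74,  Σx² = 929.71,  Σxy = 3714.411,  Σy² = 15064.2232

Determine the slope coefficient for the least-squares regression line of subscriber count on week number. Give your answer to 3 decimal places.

Sxx = Σx² − (Σx)²/n = 929.71 − 801.43 = 128.28
Sxy = Σxy − (Σx)(Σy)/n = 3714.411 − 3314.218 = 400.193
b = Sxy/Sxx = 400.193/128.28 = 3.119684

3.120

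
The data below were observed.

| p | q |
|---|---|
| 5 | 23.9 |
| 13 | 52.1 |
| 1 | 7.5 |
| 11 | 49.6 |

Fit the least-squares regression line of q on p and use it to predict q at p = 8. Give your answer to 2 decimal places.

n = 4, Σx = 30, Σy = 133.1, Σxy = 1349.9, Σx² = 316
Sxx = Σx² − (Σx)²/n = 316 − 225 = 91
Sxy = Σxy − (Σx)(Σy)/n = 1349.9 − 998.25 = 351.65
b = Sxy/Sxx = 351.65/91 = 3.864286
a = ȳ − b·x̄ = 33.275 − 3.864286·7.5 = 4.292857
ŷ(8) = a + b·8 = 4.292857 + 3.864286·8 = 35.207143

35.21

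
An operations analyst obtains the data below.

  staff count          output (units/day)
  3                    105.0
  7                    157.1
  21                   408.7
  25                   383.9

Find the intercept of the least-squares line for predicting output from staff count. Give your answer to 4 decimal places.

64.8297

n = 4, Σx = 56, Σy = 1054.7, Σxy = 19594.9, Σx² = 1124
Sxx = Σx² − (Σx)²/n = 1124 − 784 = 340
Sxy = Σxy − (Σx)(Σy)/n = 19594.9 − 14765.8 = 4829.1
b = Sxy/Sxx = 4829.1/340 = 14.203235
a = ȳ − b·x̄ = 263.675 − 14.203235·14 = 64.829706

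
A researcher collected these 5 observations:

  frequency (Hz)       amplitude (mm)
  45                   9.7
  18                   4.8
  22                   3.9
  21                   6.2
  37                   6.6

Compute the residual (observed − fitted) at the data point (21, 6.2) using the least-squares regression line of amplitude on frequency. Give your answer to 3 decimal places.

1.207

n = 5, Σx = 143, Σy = 31.2, Σxy = 983.1, Σx² = 4643
Sxx = Σx² − (Σx)²/n = 4643 − 4089.8 = 553.2
Sxy = Σxy − (Σx)(Σy)/n = 983.1 − 892.32 = 90.78
b = Sxy/Sxx = 90.78/553.2 = 0.164100
a = ȳ − b·x̄ = 6.24 − 0.164100·28.6 = 1.546746
ŷ(21) = 1.546746 + 0.164100·21 = 4.992842
residual = y − ŷ = 6.2 − 4.992842 = 1.207158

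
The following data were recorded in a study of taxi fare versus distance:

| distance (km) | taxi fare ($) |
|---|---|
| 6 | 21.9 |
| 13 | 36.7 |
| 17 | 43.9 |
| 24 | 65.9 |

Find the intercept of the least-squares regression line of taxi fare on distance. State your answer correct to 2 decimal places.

n = 4, Σx = 60, Σy = 168.4, Σxy = 2936.4, Σx² = 1070
Sxx = Σx² − (Σx)²/n = 1070 − 900 = 170
Sxy = Σxy − (Σx)(Σy)/n = 2936.4 − 2526 = 410.4
b = Sxy/Sxx = 410.4/170 = 2.414118
a = ȳ − b·x̄ = 42.1 − 2.414118·15 = 5.888235

5.89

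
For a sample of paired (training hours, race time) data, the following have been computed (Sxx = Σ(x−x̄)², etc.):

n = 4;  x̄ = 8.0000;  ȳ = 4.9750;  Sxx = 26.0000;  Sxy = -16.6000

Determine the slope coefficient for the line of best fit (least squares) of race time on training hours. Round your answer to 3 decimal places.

b = Sxy/Sxx = -16.6/26 = -0.638462

-0.638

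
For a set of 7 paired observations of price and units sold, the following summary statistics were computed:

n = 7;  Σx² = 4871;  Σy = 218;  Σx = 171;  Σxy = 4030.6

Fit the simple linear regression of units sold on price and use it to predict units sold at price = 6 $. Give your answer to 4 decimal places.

Sxx = Σx² − (Σx)²/n = 4871 − 4177.285714 = 693.714286
Sxy = Σxy − (Σx)(Σy)/n = 4030.6 − 5325.428571 = -1294.828571
b = Sxy/Sxx = -1294.828571/693.714286 = -1.866516
a = ȳ − b·x̄ = 31.142857 − (-1.866516)·24.428571 = 76.739168
ŷ(6) = a + b·6 = 76.739168 + (-1.866516)·6 = 65.540074

65.5401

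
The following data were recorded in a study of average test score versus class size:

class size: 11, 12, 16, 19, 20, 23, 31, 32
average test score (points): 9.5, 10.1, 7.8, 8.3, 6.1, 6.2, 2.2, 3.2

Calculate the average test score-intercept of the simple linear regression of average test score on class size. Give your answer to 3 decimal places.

13.822

n = 8, Σx = 164, Σy = 53.4, Σxy = 943.4, Σx² = 3796
Sxx = Σx² − (Σx)²/n = 3796 − 3362 = 434
Sxy = Σxy − (Σx)(Σy)/n = 943.4 − 1094.7 = -151.3
b = Sxy/Sxx = -151.3/434 = -0.348618
a = ȳ − b·x̄ = 6.675 − (-0.348618)·20.5 = 13.821659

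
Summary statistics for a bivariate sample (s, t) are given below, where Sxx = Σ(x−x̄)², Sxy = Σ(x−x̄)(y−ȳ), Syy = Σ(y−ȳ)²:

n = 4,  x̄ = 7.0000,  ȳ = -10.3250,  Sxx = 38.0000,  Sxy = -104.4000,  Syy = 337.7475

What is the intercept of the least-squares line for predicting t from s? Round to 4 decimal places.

b = Sxy/Sxx = -104.4/38 = -2.747368
a = ȳ − b·x̄ = -10.325 − (-2.747368)·7 = 8.906579

8.9066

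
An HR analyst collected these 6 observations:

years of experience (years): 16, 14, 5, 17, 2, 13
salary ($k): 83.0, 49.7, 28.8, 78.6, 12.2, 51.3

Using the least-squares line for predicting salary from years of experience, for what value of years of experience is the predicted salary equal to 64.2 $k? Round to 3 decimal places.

14.390

n = 6, Σx = 67, Σy = 303.6, Σxy = 4195.3, Σx² = 939
Sxx = Σx² − (Σx)²/n = 939 − 748.166667 = 190.833333
Sxy = Σxy − (Σx)(Σy)/n = 4195.3 − 3390.2 = 805.1
b = Sxy/Sxx = 805.1/190.833333 = 4.218865
a = ȳ − b·x̄ = 50.6 − 4.218865·11.166667 = 3.489345
Set a + b·x = 64.2: x = (64.2 − 3.489345) / 4.218865 = 14.390283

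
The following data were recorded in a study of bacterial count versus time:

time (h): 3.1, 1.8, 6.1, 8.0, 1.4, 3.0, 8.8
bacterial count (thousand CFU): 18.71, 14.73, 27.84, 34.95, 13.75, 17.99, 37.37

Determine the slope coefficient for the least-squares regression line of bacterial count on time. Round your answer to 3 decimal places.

n = 7, Σx = 32.2, Σy = 165.34, Σxy = 936.015, Σx² = 202.46
Sxx = Σx² − (Σx)²/n = 202.46 − 148.12 = 54.34
Sxy = Σxy − (Σx)(Σy)/n = 936.015 − 760.564 = 175.451
b = Sxy/Sxx = 175.451/54.34 = 3.228763

3.229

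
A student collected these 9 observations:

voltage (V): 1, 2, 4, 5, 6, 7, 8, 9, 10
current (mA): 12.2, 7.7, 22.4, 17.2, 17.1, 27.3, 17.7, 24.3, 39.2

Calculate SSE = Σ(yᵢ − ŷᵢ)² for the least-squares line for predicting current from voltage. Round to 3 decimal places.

n = 9, Σx = 52, Σy = 185.1, Σxy = 1249.2, Σx² = 376, Σy² = 4483.85
Sxx = Σx² − (Σx)²/n = 376 − 300.444444 = 75.555556
Sxy = Σxy − (Σx)(Σy)/n = 1249.2 − 1069.466667 = 179.733333
Syy = Σy² − (Σy)²/n = 4483.85 − 3806.89 = 676.96
b = Sxy/Sxx = 179.733333/75.555556 = 2.378824
SSE = Syy − b·Sxy = 676.96 − 2.378824·179.733333 = 249.406118

249.406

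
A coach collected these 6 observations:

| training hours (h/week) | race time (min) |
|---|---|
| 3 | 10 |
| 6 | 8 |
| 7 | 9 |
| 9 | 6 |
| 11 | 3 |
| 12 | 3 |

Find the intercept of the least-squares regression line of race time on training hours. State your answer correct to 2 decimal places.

13.36

n = 6, Σx = 48, Σy = 39, Σxy = 264, Σx² = 440
Sxx = Σx² − (Σx)²/n = 440 − 384 = 56
Sxy = Σxy − (Σx)(Σy)/n = 264 − 312 = -48
b = Sxy/Sxx = -48/56 = -0.857143
a = ȳ − b·x̄ = 6.5 − (-0.857143)·8 = 13.357143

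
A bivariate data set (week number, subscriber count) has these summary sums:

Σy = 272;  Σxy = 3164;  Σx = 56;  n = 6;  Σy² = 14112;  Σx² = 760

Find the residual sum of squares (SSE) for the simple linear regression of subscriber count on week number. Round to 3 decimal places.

Sxx = Σx² − (Σx)²/n = 760 − 522.666667 = 237.333333
Sxy = Σxy − (Σx)(Σy)/n = 3164 − 2538.666667 = 625.333333
Syy = Σy² − (Σy)²/n = 14112 − 12330.666667 = 1781.333333
b = Sxy/Sxx = 625.333333/237.333333 = 2.634831
SSE = Syy − b·Sxy = 1781.333333 − 2.634831·625.333333 = 133.685393

133.685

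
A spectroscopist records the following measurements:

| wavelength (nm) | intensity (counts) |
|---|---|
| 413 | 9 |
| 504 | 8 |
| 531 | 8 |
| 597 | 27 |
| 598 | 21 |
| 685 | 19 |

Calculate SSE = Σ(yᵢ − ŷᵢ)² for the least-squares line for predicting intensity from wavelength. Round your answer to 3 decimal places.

n = 6, Σx = 3328, Σy = 92, Σxy = 53689, Σx² = 1889784, Σy² = 1740
Sxx = Σx² − (Σx)²/n = 1889784 − 1845930.666667 = 43853.333333
Sxy = Σxy − (Σx)(Σy)/n = 53689 − 51029.333333 = 2659.666667
Syy = Σy² − (Σy)²/n = 1740 − 1410.666667 = 329.333333
b = Sxy/Sxx = 2659.666667/43853.333333 = 0.060649
SSE = Syy − b·Sxy = 329.333333 − 0.060649·2659.666667 = 168.026855

168.027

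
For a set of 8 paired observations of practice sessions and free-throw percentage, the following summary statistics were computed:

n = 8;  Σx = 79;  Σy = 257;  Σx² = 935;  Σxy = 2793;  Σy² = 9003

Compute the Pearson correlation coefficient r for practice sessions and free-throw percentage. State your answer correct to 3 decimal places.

0.750

Sxx = Σx² − (Σx)²/n = 935 − 780.125 = 154.875
Sxy = Σxy − (Σx)(Σy)/n = 2793 − 2537.875 = 255.125
Syy = Σy² − (Σy)²/n = 9003 − 8256.125 = 746.875
r = Sxy/√(Sxx·Syy) = 255.125/√(115672.265625) = 255.125/340.106256 = 0.750133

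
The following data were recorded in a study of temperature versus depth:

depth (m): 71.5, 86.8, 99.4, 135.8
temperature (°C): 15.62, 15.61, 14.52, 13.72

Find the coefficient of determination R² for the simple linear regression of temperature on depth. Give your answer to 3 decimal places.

0.902

n = 4, Σx = 393.5, Σy = 59.47, Σxy = 5778.242, Σx² = 40968.49, Σy² = 886.7253
Sxx = Σx² − (Σx)²/n = 40968.49 − 38710.5625 = 2257.9275
Sxy = Σxy − (Σx)(Σy)/n = 5778.242 − 5850.36125 = -72.11925
Syy = Σy² − (Σy)²/n = 886.7253 − 884.170225 = 2.555075
R² = Sxy²/(Sxx·Syy) = (-72.11925)²/(2257.9275·2.555075) = 0.901548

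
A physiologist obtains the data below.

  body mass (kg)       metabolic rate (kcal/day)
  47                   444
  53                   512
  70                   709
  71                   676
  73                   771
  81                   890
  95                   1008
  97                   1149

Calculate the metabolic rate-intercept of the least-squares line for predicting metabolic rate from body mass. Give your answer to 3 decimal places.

-202.079

n = 8, Σx = 587, Σy = 6159, Σxy = 481216, Σx² = 45283
Sxx = Σx² − (Σx)²/n = 45283 − 43071.125 = 2211.875
Sxy = Σxy − (Σx)(Σy)/n = 481216 − 451916.625 = 29299.375
b = Sxy/Sxx = 29299.375/2211.875 = 13.246397
a = ȳ − b·x̄ = 769.875 − 13.246397·73.375 = -202.079401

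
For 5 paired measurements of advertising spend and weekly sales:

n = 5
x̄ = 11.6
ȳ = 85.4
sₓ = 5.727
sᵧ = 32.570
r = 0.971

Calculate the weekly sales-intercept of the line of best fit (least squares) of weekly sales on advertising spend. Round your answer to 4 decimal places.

b = r · sᵧ/sₓ = 0.971 · 32.57/5.727 = 5.522170
a = ȳ − b·x̄ = 85.4 − 5.522170·11.6 = 21.342823

21.3428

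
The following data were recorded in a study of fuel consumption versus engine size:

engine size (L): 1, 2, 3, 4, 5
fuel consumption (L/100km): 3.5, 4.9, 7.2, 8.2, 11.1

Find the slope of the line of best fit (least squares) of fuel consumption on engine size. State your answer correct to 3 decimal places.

1.850

n = 5, Σx = 15, Σy = 34.9, Σxy = 123.2, Σx² = 55
Sxx = Σx² − (Σx)²/n = 55 − 45 = 10
Sxy = Σxy − (Σx)(Σy)/n = 123.2 − 104.7 = 18.5
b = Sxy/Sxx = 18.5/10 = 1.85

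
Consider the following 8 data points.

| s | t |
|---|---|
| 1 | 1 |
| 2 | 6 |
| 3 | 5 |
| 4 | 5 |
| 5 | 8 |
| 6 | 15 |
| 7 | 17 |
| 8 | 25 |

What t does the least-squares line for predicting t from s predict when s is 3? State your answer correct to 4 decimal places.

n = 8, Σx = 36, Σy = 82, Σxy = 497, Σx² = 204
Sxx = Σx² − (Σx)²/n = 204 − 162 = 42
Sxy = Σxy − (Σx)(Σy)/n = 497 − 369 = 128
b = Sxy/Sxx = 128/42 = 3.047619
a = ȳ − b·x̄ = 10.25 − 3.047619·4.5 = -3.464286
ŷ(3) = a + b·3 = -3.464286 + 3.047619·3 = 5.678571

5.6786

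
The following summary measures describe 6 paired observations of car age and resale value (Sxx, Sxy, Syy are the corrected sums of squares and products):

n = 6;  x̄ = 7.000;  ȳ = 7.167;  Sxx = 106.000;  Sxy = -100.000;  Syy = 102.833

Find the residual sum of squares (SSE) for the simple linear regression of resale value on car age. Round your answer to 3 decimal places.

8.493

b = Sxy/Sxx = -100/106 = -0.943396
SSE = Syy − b·Sxy = 102.833 − (-0.943396)·(-100) = 8.493377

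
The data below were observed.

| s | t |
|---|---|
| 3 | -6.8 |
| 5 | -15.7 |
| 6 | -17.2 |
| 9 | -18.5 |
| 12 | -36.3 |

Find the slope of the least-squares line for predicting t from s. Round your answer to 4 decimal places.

n = 5, Σx = 35, Σy = -94.5, Σxy = -804.2, Σx² = 295
Sxx = Σx² − (Σx)²/n = 295 − 245 = 50
Sxy = Σxy − (Σx)(Σy)/n = -804.2 − (-661.5) = -142.7
b = Sxy/Sxx = -142.7/50 = -2.854

-2.8540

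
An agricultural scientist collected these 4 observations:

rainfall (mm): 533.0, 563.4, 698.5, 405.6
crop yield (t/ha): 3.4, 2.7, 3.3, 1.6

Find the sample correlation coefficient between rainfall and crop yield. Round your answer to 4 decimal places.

0.7915

n = 4, Σx = 2200.5, Σy = 11, Σxy = 6287.39, Σx² = 1253922.17, Σy² = 32.3
Sxx = Σx² − (Σx)²/n = 1253922.17 − 1210550.0625 = 43372.1075
Sxy = Σxy − (Σx)(Σy)/n = 6287.39 − 6051.375 = 236.015
Syy = Σy² − (Σy)²/n = 32.3 − 30.25 = 2.05
r = Sxy/√(Sxx·Syy) = 236.015/√(88912.820375) = 236.015/298.182529 = 0.791512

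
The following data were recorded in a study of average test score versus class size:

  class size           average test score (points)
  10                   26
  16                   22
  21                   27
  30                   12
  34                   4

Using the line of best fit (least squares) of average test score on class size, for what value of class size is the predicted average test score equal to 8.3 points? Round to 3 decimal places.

n = 5, Σx = 111, Σy = 91, Σxy = 1675, Σx² = 2853
Sxx = Σx² − (Σx)²/n = 2853 − 2464.2 = 388.8
Sxy = Σxy − (Σx)(Σy)/n = 1675 − 2020.2 = -345.2
b = Sxy/Sxx = -345.2/388.8 = -0.887860
a = ȳ − b·x̄ = 18.2 − (-0.887860)·22.2 = 37.910494
Set a + b·x = 8.3: x = (8.3 − 37.910494) / (-0.887860) = 33.350406

33.350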